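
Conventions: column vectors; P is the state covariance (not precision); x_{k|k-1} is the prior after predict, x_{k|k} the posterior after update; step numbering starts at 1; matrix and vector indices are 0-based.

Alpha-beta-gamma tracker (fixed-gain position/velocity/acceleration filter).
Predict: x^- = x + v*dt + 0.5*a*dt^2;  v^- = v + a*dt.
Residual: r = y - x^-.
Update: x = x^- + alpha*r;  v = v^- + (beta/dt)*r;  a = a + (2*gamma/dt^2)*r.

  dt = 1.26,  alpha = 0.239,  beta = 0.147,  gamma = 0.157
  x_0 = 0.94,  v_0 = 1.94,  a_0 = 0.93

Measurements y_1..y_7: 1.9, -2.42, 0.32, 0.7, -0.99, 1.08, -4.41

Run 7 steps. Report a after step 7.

step 1: x_pred=4.1226  r=-2.2226  x^+=3.5914  v^+=2.8525  a^+=0.4904
step 2: x_pred=7.5748  r=-9.9948  x^+=5.1861  v^+=2.3043  a^+=-1.4864
step 3: x_pred=6.9096  r=-6.5896  x^+=5.3347  v^+=-0.3373  a^+=-2.7897
step 4: x_pred=2.6952  r=-1.9952  x^+=2.2183  v^+=-4.0852  a^+=-3.1843
step 5: x_pred=-5.4567  r=4.4667  x^+=-4.3891  v^+=-7.5763  a^+=-2.3009
step 6: x_pred=-15.7617  r=16.8417  x^+=-11.7366  v^+=-8.5106  a^+=1.0301
step 7: x_pred=-21.6422  r=17.2322  x^+=-17.5237  v^+=-5.2022  a^+=4.4383

a_post = 4.4383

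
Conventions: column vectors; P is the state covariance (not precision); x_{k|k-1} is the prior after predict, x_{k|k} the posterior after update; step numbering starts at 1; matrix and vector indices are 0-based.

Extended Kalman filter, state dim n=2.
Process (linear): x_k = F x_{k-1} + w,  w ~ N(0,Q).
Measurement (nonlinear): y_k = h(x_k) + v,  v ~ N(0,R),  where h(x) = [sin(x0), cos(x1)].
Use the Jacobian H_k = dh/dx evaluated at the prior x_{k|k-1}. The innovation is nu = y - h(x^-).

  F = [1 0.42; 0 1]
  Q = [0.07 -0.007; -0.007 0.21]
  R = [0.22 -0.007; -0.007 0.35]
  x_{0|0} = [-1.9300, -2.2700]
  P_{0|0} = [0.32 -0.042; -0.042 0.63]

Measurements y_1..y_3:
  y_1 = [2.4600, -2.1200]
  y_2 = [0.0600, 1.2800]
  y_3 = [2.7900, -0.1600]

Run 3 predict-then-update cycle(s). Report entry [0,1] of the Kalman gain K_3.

K[0,1] = -0.1568

step 1: x^-=[-2.8834, -2.2700]  P^-=[0.4659 0.2156; 0.2156 0.8400]  H_jac=[-0.9669 0.0000; 0.0000 0.7654]  S=[0.6555 -0.1665; -0.1665 0.8420]  K=[-0.6711 0.0632; -0.1306 0.7377]  nu=[2.7153, -1.4764]  x^+=[-4.7990, -3.7137]  P^+=[0.1532 0.0351; 0.0351 0.3385]
step 2: x^-=[-6.3587, -3.7137]  P^-=[0.3123 0.1702; 0.1702 0.5485]  H_jac=[0.9971 0.0000; 0.0000 -0.5414]  S=[0.5305 -0.0989; -0.0989 0.5108]  K=[0.5741 -0.0693; 0.2195 -0.5389]  nu=[0.1355, 2.1208]  x^+=[-6.4279, -4.8269]  P^+=[0.1271 0.0522; 0.0522 0.3512]
step 3: x^-=[-8.4552, -4.8269]  P^-=[0.3030 0.1927; 0.1927 0.5612]  H_jac=[-0.5656 0.0000; 0.0000 -0.9935]  S=[0.3169 0.1013; 0.1013 0.9039]  K=[-0.4906 -0.1568; -0.1523 -0.5998]  nu=[3.6147, -0.2742]  x^+=[-10.1854, -5.2128]  P^+=[0.1889 0.0518; 0.0518 0.2102]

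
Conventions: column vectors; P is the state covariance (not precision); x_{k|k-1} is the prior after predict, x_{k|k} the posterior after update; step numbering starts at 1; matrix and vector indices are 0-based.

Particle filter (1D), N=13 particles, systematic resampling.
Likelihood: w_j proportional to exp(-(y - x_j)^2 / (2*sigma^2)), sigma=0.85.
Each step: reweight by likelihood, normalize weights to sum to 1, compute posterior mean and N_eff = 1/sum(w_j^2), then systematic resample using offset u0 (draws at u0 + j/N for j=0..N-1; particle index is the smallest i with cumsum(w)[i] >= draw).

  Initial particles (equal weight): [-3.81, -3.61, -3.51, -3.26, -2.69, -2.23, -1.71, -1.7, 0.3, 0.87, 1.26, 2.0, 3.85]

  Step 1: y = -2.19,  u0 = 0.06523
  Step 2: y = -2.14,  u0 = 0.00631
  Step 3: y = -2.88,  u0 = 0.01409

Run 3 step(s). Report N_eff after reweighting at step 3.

N_eff = 11.5887

step 1: w=[0.0345, 0.0525, 0.0635, 0.0960, 0.1783, 0.2117, 0.1807, 0.1795, 0.0029, 0.0003, 0.0001, 0.0000, 0.0000]  mean=-2.4214  Neff=6.3010  idx=[1, 2, 3, 4, 4, 5, 5, 5, 6, 6, 7, 7, 7]
step 2: w=[0.0226, 0.0275, 0.0424, 0.0819, 0.0819, 0.1004, 0.1004, 0.1004, 0.0888, 0.0888, 0.0883, 0.0883, 0.0883]  mean=-2.1827  Neff=11.6448  idx=[0, 2, 3, 4, 5, 6, 7, 7, 8, 9, 10, 11, 12]
step 3: w=[0.0818, 0.1070, 0.1154, 0.1154, 0.0883, 0.0883, 0.0883, 0.0883, 0.0459, 0.0459, 0.0451, 0.0451, 0.0451]  mean=-2.4398  Neff=11.5887  idx=[0, 1, 1, 2, 3, 3, 4, 5, 6, 7, 8, 9, 11]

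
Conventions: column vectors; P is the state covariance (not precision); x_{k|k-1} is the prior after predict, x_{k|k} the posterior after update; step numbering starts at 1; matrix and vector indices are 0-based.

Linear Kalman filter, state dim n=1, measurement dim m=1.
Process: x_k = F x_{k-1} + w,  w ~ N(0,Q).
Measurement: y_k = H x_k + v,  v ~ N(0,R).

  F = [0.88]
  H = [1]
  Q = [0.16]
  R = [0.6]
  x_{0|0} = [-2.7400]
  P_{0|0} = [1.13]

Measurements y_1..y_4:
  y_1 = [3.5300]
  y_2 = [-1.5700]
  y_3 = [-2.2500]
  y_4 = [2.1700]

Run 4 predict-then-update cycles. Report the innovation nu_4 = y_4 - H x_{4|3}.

step 1: x^-=[-2.4112]  P^-=[1.0351]  S=[1.6351]  K=[0.6330]  nu=[5.9412]  x^+=[1.3498]  P^+=[0.3798]
step 2: x^-=[1.1879]  P^-=[0.4541]  S=[1.0541]  K=[0.4308]  nu=[-2.7579]  x^+=[-0.0003]  P^+=[0.2585]
step 3: x^-=[-0.0002]  P^-=[0.3602]  S=[0.9602]  K=[0.3751]  nu=[-2.2498]  x^+=[-0.8442]  P^+=[0.2251]
step 4: x^-=[-0.7429]  P^-=[0.3343]  S=[0.9343]  K=[0.3578]  nu=[2.9129]  x^+=[0.2994]  P^+=[0.2147]

innov = [2.9129]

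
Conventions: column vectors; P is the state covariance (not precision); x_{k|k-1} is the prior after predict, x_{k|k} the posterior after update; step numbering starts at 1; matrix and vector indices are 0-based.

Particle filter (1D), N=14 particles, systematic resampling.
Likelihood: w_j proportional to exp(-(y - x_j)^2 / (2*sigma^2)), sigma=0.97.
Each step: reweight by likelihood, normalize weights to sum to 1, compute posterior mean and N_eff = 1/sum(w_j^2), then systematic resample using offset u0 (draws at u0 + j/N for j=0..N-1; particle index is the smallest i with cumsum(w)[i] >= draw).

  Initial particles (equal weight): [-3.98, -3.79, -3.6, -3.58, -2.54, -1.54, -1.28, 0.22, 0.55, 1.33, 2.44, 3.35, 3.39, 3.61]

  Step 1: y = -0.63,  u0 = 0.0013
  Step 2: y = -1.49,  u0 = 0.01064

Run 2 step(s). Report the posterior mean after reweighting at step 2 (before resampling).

step 1: w=[0.0009, 0.0017, 0.0032, 0.0034, 0.0495, 0.2214, 0.2747, 0.2342, 0.1640, 0.0446, 0.0023, 0.0001, 0.0001, 0.0000]  mean=-0.6444  Neff=4.7464  idx=[1, 5, 5, 5, 6, 6, 6, 6, 7, 7, 7, 7, 8, 8]
step 2: w=[0.0075, 0.1244, 0.1244, 0.1244, 0.1217, 0.1217, 0.1217, 0.1217, 0.0263, 0.0263, 0.0263, 0.0263, 0.0136, 0.0136]  mean=-1.1879  Neff=9.1875  idx=[1, 1, 2, 2, 3, 3, 4, 5, 5, 6, 6, 7, 8, 10]

post_mean = -1.1879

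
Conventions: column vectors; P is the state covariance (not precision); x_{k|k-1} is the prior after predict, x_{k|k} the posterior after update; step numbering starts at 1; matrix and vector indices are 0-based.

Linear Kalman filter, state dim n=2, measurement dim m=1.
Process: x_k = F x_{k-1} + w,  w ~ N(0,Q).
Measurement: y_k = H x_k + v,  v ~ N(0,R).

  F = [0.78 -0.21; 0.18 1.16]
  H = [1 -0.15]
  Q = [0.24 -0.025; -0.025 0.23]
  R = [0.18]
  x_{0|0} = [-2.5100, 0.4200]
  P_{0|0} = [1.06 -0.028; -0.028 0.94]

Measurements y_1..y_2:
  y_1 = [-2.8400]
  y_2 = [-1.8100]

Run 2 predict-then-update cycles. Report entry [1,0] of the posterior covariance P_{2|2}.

step 1: x^-=[-2.0460, 0.0354]  P^-=[0.9355 -0.1294; -0.1294 1.5175]  S=[1.1885]  K=[0.8035; -0.3004]  nu=[-0.7887]  x^+=[-2.6797, 0.2723]  P^+=[0.1682 0.1575; 0.1575 1.4102]
step 2: x^-=[-2.1474, -0.1664]  P^-=[0.3530 -0.2084; -0.2084 2.1988]  S=[0.6450]  K=[0.5957; -0.8345]  nu=[0.3124]  x^+=[-1.9613, -0.4271]  P^+=[0.1241 0.1122; 0.1122 1.7497]

P_post[1,0] = 0.1122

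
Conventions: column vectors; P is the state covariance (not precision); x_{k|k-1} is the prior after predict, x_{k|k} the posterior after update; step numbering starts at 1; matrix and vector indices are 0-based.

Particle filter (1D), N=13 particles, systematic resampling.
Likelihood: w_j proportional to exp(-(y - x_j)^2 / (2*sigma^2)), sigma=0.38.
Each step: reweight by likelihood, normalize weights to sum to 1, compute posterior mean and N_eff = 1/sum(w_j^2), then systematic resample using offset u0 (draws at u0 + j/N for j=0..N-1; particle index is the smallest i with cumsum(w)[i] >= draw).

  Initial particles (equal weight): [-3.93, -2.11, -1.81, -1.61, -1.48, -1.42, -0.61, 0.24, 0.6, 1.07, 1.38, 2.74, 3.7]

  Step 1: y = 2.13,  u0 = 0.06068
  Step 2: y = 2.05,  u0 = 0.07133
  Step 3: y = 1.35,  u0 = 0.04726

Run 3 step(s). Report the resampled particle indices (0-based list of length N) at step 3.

step 1: w=[0.0000, 0.0000, 0.0000, 0.0000, 0.0000, 0.0000, 0.0000, 0.0000, 0.0007, 0.0465, 0.3247, 0.6277, 0.0004]  mean=2.2197  Neff=1.9938  idx=[10, 10, 10, 10, 10, 11, 11, 11, 11, 11, 11, 11, 11]
step 2: w=[0.0814, 0.0814, 0.0814, 0.0814, 0.0814, 0.0741, 0.0741, 0.0741, 0.0741, 0.0741, 0.0741, 0.0741, 0.0741]  mean=2.1863  Neff=12.9722  idx=[0, 1, 2, 3, 4, 5, 6, 7, 8, 9, 10, 11, 12]
step 3: w=[0.1996, 0.1996, 0.1996, 0.1996, 0.1996, 0.0002, 0.0002, 0.0002, 0.0002, 0.0002, 0.0002, 0.0002, 0.0002]  mean=1.3827  Neff=5.0200  idx=[0, 0, 1, 1, 1, 2, 2, 2, 3, 3, 4, 4, 4]

resampled_idx = [0, 0, 1, 1, 1, 2, 2, 2, 3, 3, 4, 4, 4]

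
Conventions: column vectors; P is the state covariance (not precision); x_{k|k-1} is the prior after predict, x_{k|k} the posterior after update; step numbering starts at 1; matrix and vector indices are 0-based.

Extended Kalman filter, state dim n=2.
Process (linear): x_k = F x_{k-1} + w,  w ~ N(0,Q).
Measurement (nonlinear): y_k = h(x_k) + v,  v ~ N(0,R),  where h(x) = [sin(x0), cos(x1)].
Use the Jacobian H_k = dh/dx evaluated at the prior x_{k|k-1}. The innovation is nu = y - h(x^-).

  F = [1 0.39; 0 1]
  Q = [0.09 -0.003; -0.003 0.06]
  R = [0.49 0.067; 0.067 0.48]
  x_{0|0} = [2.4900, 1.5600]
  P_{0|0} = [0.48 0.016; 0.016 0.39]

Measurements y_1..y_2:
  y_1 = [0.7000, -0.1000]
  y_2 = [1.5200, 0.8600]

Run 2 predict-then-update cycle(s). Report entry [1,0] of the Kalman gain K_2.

step 1: x^-=[3.0984, 1.5600]  P^-=[0.6418 0.1651; 0.1651 0.4500]  H_jac=[-0.9991 0.0000; 0.0000 -0.9999]  S=[1.1306 0.2319; 0.2319 0.9299]  K=[-0.5593 -0.0380; -0.0491 -0.4716]  nu=[0.6568, -0.1108]  x^+=[2.7352, 1.5800]  P^+=[0.2769 0.0557; 0.0557 0.2297]
step 2: x^-=[3.3514, 1.5800]  P^-=[0.4453 0.1423; 0.1423 0.2897]  H_jac=[-0.9781 0.0000; 0.0000 -1.0000]  S=[0.9160 0.2062; 0.2062 0.7697]  K=[-0.4617 -0.0612; -0.0716 -0.3572]  nu=[1.7283, 0.8692]  x^+=[2.5003, 1.1458]  P^+=[0.2355 0.0603; 0.0603 0.1763]

K[1,0] = -0.0716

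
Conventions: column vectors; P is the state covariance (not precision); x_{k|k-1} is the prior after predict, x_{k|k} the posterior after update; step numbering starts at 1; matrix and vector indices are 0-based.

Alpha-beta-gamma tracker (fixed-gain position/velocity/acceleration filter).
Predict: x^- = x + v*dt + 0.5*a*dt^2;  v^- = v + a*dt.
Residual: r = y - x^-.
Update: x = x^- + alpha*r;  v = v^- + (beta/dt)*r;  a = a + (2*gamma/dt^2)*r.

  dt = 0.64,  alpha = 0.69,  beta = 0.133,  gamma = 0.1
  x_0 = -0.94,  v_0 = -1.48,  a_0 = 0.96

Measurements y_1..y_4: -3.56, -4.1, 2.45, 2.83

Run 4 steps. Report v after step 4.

v_post = 2.7439

step 1: x_pred=-1.6906  r=-1.8694  x^+=-2.9805  v^+=-1.2541  a^+=0.0472
step 2: x_pred=-3.7734  r=-0.3266  x^+=-3.9988  v^+=-1.2917  a^+=-0.1123
step 3: x_pred=-4.8485  r=7.2985  x^+=0.1875  v^+=0.1531  a^+=3.4515
step 4: x_pred=0.9923  r=1.8377  x^+=2.2603  v^+=2.7439  a^+=4.3487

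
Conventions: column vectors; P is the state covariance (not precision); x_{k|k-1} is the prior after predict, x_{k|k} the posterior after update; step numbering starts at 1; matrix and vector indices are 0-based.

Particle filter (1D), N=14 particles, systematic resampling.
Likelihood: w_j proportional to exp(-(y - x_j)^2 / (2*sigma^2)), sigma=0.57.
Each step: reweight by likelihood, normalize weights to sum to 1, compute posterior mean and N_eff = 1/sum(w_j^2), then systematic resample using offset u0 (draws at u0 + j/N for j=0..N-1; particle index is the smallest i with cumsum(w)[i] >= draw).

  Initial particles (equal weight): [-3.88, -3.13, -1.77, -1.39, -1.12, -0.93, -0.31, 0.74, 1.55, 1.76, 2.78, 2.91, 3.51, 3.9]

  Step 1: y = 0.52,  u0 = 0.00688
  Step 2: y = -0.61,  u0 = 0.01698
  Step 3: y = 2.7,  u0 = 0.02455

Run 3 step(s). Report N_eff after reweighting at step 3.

step 1: w=[0.0000, 0.0000, 0.0002, 0.0022, 0.0098, 0.0242, 0.2133, 0.5717, 0.1204, 0.0578, 0.0002, 0.0001, 0.0000, 0.0000]  mean=0.6091  Neff=2.5584  idx=[4, 6, 6, 6, 7, 7, 7, 7, 7, 7, 7, 7, 8, 8]
step 2: w=[0.1779, 0.2311, 0.2311, 0.2311, 0.0161, 0.0161, 0.0161, 0.0161, 0.0161, 0.0161, 0.0161, 0.0161, 0.0002, 0.0002]  mean=-0.3184  Neff=5.1576  idx=[0, 0, 0, 1, 1, 1, 2, 2, 2, 3, 3, 3, 4, 8]
step 3: w=[0.0000, 0.0000, 0.0000, 0.0002, 0.0002, 0.0002, 0.0002, 0.0002, 0.0002, 0.0002, 0.0002, 0.0002, 0.4993, 0.4993]  mean=0.7385  Neff=2.0059  idx=[12, 12, 12, 12, 12, 12, 12, 13, 13, 13, 13, 13, 13, 13]

N_eff = 2.0059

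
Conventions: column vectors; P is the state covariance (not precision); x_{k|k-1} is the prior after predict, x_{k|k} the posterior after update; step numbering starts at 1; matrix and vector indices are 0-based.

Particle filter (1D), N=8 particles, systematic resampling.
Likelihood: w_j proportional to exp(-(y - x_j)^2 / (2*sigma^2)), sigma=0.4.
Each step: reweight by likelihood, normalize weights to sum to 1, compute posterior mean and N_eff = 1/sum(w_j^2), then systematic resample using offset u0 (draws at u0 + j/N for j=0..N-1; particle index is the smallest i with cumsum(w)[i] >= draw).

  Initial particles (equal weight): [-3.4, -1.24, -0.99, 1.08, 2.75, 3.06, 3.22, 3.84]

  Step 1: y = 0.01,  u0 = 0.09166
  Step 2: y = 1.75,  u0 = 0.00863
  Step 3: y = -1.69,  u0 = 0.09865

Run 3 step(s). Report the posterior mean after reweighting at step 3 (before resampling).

post_mean = 1.0800

step 1: w=[0.0000, 0.0954, 0.5530, 0.3516, 0.0000, 0.0000, 0.0000, 0.0000]  mean=-0.2860  Neff=2.2802  idx=[1, 2, 2, 2, 2, 3, 3, 3]
step 2: w=[0.0000, 0.0000, 0.0000, 0.0000, 0.0000, 0.3333, 0.3333, 0.3333]  mean=1.0800  Neff=3.0000  idx=[5, 5, 5, 6, 6, 6, 7, 7]
step 3: w=[0.1250, 0.1250, 0.1250, 0.1250, 0.1250, 0.1250, 0.1250, 0.1250]  mean=1.0800  Neff=8.0000  idx=[0, 1, 2, 3, 4, 5, 6, 7]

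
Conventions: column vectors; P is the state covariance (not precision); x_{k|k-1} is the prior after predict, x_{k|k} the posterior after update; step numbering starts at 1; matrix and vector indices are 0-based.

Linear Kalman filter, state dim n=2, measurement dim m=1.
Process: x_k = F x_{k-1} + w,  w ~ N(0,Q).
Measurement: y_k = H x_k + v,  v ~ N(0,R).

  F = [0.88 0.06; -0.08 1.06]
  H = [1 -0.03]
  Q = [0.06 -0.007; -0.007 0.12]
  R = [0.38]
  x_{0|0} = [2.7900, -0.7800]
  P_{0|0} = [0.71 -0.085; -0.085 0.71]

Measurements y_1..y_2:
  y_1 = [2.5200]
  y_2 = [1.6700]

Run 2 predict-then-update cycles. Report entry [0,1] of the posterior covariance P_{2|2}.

step 1: x^-=[2.4084, -1.0500]  P^-=[0.6034 -0.0907; -0.0907 0.9367]  S=[0.9897]  K=[0.6124; -0.1200]  nu=[0.0801]  x^+=[2.4575, -1.0596]  P^+=[0.2322 -0.0179; -0.0179 0.9225]
step 2: x^-=[2.0990, -1.3198]  P^-=[0.2412 0.0187; 0.0187 1.1610]  S=[0.6212]  K=[0.3875; -0.0260]  nu=[-0.4686]  x^+=[1.9174, -1.3076]  P^+=[0.1480 0.0249; 0.0249 1.1606]

P_post[0,1] = 0.0249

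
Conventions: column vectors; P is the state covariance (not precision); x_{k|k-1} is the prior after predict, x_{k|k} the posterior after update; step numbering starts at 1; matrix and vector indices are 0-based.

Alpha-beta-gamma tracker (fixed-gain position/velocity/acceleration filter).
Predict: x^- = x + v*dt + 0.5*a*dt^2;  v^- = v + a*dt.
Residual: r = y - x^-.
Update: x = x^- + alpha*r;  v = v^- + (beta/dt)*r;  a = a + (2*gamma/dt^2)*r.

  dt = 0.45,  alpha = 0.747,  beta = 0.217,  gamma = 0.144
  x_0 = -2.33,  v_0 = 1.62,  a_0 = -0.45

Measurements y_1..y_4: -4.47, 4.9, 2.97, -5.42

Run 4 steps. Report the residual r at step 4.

resid = -11.8785

step 1: x_pred=-1.6466  r=-2.8234  x^+=-3.7557  v^+=0.0560  a^+=-4.4656
step 2: x_pred=-4.1826  r=9.0826  x^+=2.6021  v^+=2.4263  a^+=8.4519
step 3: x_pred=4.5497  r=-1.5797  x^+=3.3697  v^+=5.4679  a^+=6.2053
step 4: x_pred=6.4585  r=-11.8785  x^+=-2.4147  v^+=2.5322  a^+=-10.6886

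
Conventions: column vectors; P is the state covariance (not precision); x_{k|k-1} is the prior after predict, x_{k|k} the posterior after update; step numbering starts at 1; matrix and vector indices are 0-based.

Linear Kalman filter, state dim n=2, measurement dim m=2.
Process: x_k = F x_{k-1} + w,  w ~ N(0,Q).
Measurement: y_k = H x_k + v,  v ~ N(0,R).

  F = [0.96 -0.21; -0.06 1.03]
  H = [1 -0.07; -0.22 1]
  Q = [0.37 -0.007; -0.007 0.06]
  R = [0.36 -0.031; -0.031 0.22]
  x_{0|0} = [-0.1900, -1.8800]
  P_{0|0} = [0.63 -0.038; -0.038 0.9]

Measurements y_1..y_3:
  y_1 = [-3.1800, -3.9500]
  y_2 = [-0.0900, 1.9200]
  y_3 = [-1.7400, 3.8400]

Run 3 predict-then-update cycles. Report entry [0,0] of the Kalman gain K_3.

K[0,0] = 0.5958

step 1: x^-=[0.2124, -1.9250]  P^-=[1.0056 -0.2760; -0.2760 1.0218]  S=[1.4093 -0.6040; -0.6040 1.4119]  K=[0.7057 -0.0503; 0.1004 0.8097]  nu=[-3.5272, -1.9783]  x^+=[-2.1774, -3.8809]  P^+=[0.2573 0.0237; 0.0237 0.1802]
step 2: x^-=[-1.2753, -3.8667]  P^-=[0.6055 -0.0371; -0.0371 0.2492]  S=[0.9719 -0.2193; -0.2193 0.5148]  K=[0.6096 -0.0711; 0.0627 0.5266]  nu=[0.9147, 5.5061]  x^+=[-1.1092, -0.9098]  P^+=[0.2227 0.0144; 0.0144 0.1171]
step 3: x^-=[-0.8738, -0.8705]  P^-=[0.5746 -0.0307; -0.0307 0.1832]  S=[0.9398 -0.2014; -0.2014 0.4445]  K=[0.5958 -0.0835; 0.0502 0.4501]  nu=[-0.9271, 4.5183]  x^+=[-1.8033, 1.1166]  P^+=[0.2179 0.0111; 0.0111 0.0999]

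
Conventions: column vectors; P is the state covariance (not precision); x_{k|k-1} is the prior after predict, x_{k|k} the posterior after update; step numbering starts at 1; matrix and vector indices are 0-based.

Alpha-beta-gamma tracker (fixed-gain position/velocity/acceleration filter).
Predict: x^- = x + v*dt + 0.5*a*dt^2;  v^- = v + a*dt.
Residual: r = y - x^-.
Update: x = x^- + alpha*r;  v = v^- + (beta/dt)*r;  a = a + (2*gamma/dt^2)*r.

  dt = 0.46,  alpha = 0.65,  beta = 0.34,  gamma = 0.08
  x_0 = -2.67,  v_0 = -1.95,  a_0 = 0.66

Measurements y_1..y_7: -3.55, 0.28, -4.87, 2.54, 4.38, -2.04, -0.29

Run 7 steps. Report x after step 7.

x_post = 0.6704

step 1: x_pred=-3.4972  r=-0.0528  x^+=-3.5315  v^+=-1.6854  a^+=0.6201
step 2: x_pred=-4.2412  r=4.5212  x^+=-1.3024  v^+=1.9415  a^+=4.0387
step 3: x_pred=0.0180  r=-4.8880  x^+=-3.1592  v^+=0.1865  a^+=0.3427
step 4: x_pred=-3.0372  r=5.5772  x^+=0.5880  v^+=4.4664  a^+=4.5599
step 5: x_pred=3.1250  r=1.2550  x^+=3.9407  v^+=7.4916  a^+=5.5088
step 6: x_pred=7.9697  r=-10.0097  x^+=1.4634  v^+=2.6272  a^+=-2.0599
step 7: x_pred=2.4539  r=-2.7439  x^+=0.6704  v^+=-0.3485  a^+=-4.1348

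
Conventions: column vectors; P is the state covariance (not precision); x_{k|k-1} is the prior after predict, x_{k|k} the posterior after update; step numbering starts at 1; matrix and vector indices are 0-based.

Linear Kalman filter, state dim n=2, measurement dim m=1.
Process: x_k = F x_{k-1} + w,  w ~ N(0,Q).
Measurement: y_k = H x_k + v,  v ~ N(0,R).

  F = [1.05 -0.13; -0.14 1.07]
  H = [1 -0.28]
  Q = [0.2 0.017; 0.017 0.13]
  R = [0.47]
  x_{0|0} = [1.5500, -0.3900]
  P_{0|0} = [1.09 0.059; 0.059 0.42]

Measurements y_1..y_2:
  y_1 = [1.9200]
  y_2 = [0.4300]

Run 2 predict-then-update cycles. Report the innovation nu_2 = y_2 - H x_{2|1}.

step 1: x^-=[1.6782, -0.6343]  P^-=[1.3927 -0.1343; -0.1343 0.6145]  S=[1.9861]  K=[0.7202; -0.1543]  nu=[0.0642]  x^+=[1.7244, -0.6442]  P^+=[0.3627 0.0863; 0.0863 0.5673]
step 2: x^-=[1.8944, -0.9307]  P^-=[0.5858 -0.0166; -0.0166 0.7607]  S=[1.1248]  K=[0.5250; -0.2042]  nu=[-1.7250]  x^+=[0.9888, -0.5785]  P^+=[0.2758 0.1039; 0.1039 0.7138]

innov = [-1.7250]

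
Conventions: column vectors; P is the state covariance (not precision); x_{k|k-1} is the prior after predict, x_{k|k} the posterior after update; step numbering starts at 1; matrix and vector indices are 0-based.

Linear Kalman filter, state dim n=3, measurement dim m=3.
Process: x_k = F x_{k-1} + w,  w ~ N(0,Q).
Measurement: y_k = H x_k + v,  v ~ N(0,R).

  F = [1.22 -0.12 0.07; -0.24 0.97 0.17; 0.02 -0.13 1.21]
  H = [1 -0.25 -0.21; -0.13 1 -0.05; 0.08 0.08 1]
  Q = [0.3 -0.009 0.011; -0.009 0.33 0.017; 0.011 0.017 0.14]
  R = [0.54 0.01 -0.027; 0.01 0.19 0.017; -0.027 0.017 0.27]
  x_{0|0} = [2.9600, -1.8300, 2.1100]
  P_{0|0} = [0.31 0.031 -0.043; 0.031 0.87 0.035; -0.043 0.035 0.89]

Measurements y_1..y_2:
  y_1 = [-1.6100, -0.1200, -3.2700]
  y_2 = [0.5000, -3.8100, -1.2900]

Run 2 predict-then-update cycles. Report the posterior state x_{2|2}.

step 1: x^-=[3.9785, -2.1268, 2.8502]  P^-=[0.7613 -0.1594 0.0336; -0.1594 1.1928 0.1431; 0.0336 0.1431 1.4446]  S=[1.5202 -0.5656 -0.3080; -0.5656 1.4268 0.1592; -0.3080 0.1592 1.7534]  K=[0.5602 0.0239 0.1429; 0.0027 0.8406 0.0529; -0.0590 -0.0691 0.8279]  nu=[-5.5217, 2.6665, -6.2683]  x^+=[0.0534, -0.2318, -2.1981]  P^+=[0.3110 0.0527 -0.0052; 0.0527 0.1680 0.0108; -0.0052 0.0108 0.2235]
step 2: x^-=[-0.0610, -0.6114, -2.6285]  P^-=[0.7498 -0.0535 0.0222; -0.0535 0.4919 0.0569; 0.0222 0.0569 0.4663]  S=[1.3646 -0.2726 -0.0713; -0.2726 0.7043 0.0753; -0.0713 0.0753 0.7562]  K=[0.5610 -0.0157 0.1575; 0.0046 0.7005 0.0524; -0.0410 -0.0390 0.6250]  nu=[-0.1439, -3.3380, 1.3923]  x^+=[0.1300, -2.8773, -1.6222]  P^+=[0.3096 0.0455 -0.0013; 0.0455 0.1405 0.0111; -0.0013 0.0111 0.1684]

x_post = [0.1300, -2.8773, -1.6222]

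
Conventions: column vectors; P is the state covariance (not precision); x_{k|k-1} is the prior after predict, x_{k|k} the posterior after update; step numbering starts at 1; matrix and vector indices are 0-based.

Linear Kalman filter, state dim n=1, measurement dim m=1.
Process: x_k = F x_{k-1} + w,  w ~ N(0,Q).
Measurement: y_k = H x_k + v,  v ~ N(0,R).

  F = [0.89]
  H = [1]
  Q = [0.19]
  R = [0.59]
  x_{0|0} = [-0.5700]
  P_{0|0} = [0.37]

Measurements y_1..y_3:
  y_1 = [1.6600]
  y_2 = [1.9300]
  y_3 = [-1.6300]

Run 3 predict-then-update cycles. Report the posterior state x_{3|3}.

x_post = [-0.0800]

step 1: x^-=[-0.5073]  P^-=[0.4831]  S=[1.0731]  K=[0.4502]  nu=[2.1673]  x^+=[0.4684]  P^+=[0.2656]
step 2: x^-=[0.4169]  P^-=[0.4004]  S=[0.9904]  K=[0.4043]  nu=[1.5131]  x^+=[1.0286]  P^+=[0.2385]
step 3: x^-=[0.9154]  P^-=[0.3789]  S=[0.9689]  K=[0.3911]  nu=[-2.5454]  x^+=[-0.0800]  P^+=[0.2307]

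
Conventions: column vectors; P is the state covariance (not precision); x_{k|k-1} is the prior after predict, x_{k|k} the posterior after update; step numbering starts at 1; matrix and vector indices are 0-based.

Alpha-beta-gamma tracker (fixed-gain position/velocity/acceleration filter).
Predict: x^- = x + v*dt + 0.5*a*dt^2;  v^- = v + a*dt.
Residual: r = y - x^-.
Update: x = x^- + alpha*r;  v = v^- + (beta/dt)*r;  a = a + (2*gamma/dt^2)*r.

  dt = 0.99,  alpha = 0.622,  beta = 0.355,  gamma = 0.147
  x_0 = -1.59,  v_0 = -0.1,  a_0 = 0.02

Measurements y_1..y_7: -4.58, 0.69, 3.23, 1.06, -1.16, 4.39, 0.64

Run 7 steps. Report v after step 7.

v_post = -1.0310

step 1: x_pred=-1.6792  r=-2.9008  x^+=-3.4835  v^+=-1.1204  a^+=-0.8502
step 2: x_pred=-5.0093  r=5.6993  x^+=-1.4643  v^+=0.0817  a^+=0.8595
step 3: x_pred=-0.9623  r=4.1923  x^+=1.6453  v^+=2.4358  a^+=2.1170
step 4: x_pred=5.0942  r=-4.0342  x^+=2.5849  v^+=3.0851  a^+=0.9069
step 5: x_pred=6.0836  r=-7.2436  x^+=1.5781  v^+=1.3854  a^+=-1.2660
step 6: x_pred=2.3293  r=2.0607  x^+=3.6110  v^+=0.8711  a^+=-0.6478
step 7: x_pred=4.1560  r=-3.5160  x^+=1.9690  v^+=-1.0310  a^+=-1.7025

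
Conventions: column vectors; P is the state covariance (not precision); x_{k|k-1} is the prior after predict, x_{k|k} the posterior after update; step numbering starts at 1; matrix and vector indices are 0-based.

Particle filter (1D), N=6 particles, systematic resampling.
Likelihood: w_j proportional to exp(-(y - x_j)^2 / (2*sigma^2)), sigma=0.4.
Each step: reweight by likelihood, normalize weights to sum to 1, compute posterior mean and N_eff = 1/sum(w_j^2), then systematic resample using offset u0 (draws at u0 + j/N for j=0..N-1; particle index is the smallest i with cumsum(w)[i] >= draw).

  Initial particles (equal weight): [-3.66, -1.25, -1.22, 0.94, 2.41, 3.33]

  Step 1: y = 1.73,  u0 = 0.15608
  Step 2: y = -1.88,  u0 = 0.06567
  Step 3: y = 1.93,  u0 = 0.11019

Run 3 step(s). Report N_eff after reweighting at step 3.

N_eff = 6.0000

step 1: w=[0.0000, 0.0000, 0.0000, 0.3760, 0.6232, 0.0009]  mean=1.8582  Neff=1.8880  idx=[3, 3, 4, 4, 4, 4]
step 2: w=[0.5000, 0.5000, 0.0000, 0.0000, 0.0000, 0.0000]  mean=0.9400  Neff=2.0000  idx=[0, 0, 0, 1, 1, 1]
step 3: w=[0.1667, 0.1667, 0.1667, 0.1667, 0.1667, 0.1667]  mean=0.9400  Neff=6.0000  idx=[0, 1, 2, 3, 4, 5]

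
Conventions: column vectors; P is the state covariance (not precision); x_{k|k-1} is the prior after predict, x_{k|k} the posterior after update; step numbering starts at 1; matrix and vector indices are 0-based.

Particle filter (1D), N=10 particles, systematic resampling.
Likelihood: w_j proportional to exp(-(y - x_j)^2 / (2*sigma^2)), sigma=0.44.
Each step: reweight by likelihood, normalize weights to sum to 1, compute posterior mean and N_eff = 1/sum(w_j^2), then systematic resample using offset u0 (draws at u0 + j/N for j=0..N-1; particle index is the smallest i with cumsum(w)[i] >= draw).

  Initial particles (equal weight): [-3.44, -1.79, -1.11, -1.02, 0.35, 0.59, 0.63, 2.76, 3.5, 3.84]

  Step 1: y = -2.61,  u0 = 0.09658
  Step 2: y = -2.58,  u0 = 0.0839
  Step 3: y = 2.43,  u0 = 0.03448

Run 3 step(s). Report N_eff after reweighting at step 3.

step 1: w=[0.4831, 0.5041, 0.0086, 0.0042, 0.0000, 0.0000, 0.0000, 0.0000, 0.0000, 0.0000]  mean=-2.5781  Neff=2.0507  idx=[0, 0, 0, 0, 1, 1, 1, 1, 1, 3]
step 2: w=[0.0930, 0.0930, 0.0930, 0.0930, 0.1253, 0.1253, 0.1253, 0.1253, 0.1253, 0.0012]  mean=-2.4030  Neff=8.8359  idx=[0, 1, 3, 4, 4, 5, 6, 7, 8, 8]
step 3: w=[0.0000, 0.0000, 0.0000, 0.1429, 0.1429, 0.1429, 0.1429, 0.1429, 0.1429, 0.1429]  mean=-1.7900  Neff=7.0000  idx=[3, 3, 4, 5, 6, 6, 7, 8, 8, 9]

N_eff = 7.0000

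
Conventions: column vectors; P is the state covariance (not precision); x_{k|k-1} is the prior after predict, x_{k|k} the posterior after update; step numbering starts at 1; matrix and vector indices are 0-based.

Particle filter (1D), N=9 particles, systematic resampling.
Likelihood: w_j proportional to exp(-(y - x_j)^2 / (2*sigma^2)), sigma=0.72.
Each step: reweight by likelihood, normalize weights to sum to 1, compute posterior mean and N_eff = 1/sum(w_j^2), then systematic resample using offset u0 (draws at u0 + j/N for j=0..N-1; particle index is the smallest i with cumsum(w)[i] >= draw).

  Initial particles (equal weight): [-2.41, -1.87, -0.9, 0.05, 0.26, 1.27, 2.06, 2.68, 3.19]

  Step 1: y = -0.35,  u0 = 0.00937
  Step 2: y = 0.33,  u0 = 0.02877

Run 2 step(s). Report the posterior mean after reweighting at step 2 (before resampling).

post_mean = 0.0021

step 1: w=[0.0066, 0.0429, 0.2976, 0.3414, 0.2782, 0.0317, 0.0015, 0.0001, 0.0000]  mean=-0.2312  Neff=3.5036  idx=[1, 2, 2, 2, 3, 3, 3, 4, 4]
step 2: w=[0.0017, 0.0424, 0.0424, 0.0424, 0.1692, 0.1692, 0.1692, 0.1817, 0.1817]  mean=0.0021  Neff=6.3564  idx=[1, 4, 4, 5, 6, 6, 7, 7, 8]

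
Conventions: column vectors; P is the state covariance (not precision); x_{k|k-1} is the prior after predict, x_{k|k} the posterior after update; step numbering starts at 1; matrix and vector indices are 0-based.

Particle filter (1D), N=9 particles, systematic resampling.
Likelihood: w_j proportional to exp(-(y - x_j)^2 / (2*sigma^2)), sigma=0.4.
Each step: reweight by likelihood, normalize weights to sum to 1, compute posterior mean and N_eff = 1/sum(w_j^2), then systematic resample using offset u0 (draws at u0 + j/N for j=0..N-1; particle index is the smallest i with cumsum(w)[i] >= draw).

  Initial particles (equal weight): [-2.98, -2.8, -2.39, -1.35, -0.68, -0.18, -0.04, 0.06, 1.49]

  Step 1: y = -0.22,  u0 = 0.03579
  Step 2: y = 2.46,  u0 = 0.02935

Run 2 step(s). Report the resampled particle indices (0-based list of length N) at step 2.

step 1: w=[0.0000, 0.0000, 0.0000, 0.0058, 0.1605, 0.3094, 0.2810, 0.2434, 0.0000]  mean=-0.1692  Neff=3.8509  idx=[4, 4, 5, 5, 6, 6, 6, 7, 7]
step 2: w=[0.0000, 0.0000, 0.0085, 0.0085, 0.0803, 0.0803, 0.0803, 0.3711, 0.3711]  mean=0.0319  Neff=3.3904  idx=[4, 5, 6, 7, 7, 7, 8, 8, 8]

resampled_idx = [4, 5, 6, 7, 7, 7, 8, 8, 8]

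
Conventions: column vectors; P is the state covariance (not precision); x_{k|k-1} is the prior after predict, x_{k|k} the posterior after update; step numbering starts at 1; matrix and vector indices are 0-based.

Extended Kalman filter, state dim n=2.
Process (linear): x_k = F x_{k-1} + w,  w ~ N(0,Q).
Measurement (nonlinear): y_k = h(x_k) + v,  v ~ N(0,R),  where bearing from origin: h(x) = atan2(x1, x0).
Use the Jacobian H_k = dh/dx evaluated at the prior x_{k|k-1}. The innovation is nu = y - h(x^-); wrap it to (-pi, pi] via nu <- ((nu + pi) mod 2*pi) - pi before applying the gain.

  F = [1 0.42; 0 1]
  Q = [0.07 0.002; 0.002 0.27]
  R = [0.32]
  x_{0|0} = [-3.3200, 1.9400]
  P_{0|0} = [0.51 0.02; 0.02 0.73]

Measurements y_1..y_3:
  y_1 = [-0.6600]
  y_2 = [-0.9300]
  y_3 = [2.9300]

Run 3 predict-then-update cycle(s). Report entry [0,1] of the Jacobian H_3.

H_jac[0,1] = -0.1669

step 1: x^-=[-2.5052, 1.9400]  P^-=[0.7256 0.3286; 0.3286 1.0000]  H_jac=[-0.1932 -0.2495]  S=[0.4410]  K=[-0.5038; -0.7097]  nu=[3.1405]  x^+=[-4.0874, -0.2889]  P^+=[0.6136 0.1709; 0.1709 0.7778]
step 2: x^-=[-4.2088, -0.2889]  P^-=[0.9644 0.4996; 0.4996 1.0478]  H_jac=[0.0162 -0.2365]  S=[0.3750]  K=[-0.2733; -0.6391]  nu=[2.1430]  x^+=[-4.7944, -1.6586]  P^+=[0.9364 0.4341; 0.4341 0.8946]
step 3: x^-=[-5.4911, -1.6586]  P^-=[1.5288 0.8118; 0.8118 1.1646]  H_jac=[0.0504 -0.1669]  S=[0.3427]  K=[-0.1705; -0.4478]  nu=[-0.5049]  x^+=[-5.4050, -1.4325]  P^+=[1.5189 0.7857; 0.7857 1.0959]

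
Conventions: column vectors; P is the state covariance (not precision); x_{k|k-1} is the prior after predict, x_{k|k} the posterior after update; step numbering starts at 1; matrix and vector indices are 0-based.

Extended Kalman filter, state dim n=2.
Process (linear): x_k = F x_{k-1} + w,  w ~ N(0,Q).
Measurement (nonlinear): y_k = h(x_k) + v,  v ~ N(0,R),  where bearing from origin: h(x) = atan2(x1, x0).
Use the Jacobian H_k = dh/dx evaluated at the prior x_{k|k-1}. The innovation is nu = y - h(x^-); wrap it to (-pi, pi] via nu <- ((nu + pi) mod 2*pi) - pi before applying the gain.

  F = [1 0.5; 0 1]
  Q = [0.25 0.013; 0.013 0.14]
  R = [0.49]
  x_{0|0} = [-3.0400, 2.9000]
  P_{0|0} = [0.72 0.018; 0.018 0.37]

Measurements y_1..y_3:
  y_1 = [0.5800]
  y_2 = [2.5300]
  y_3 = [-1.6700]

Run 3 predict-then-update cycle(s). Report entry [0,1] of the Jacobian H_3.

step 1: x^-=[-1.5900, 2.9000]  P^-=[1.0805 0.2160; 0.2160 0.5100]  H_jac=[-0.2651 -0.1454]  S=[0.5934]  K=[-0.5357; -0.2214]  nu=[-1.4923]  x^+=[-0.7906, 3.2305]  P^+=[0.9102 0.1456; 0.1456 0.4809]
step 2: x^-=[0.8247, 3.2305]  P^-=[1.4261 0.3991; 0.3991 0.6209]  H_jac=[-0.2906 0.0742]  S=[0.5966]  K=[-0.6450; -0.1172]  nu=[1.2091]  x^+=[0.0448, 3.0888]  P^+=[1.1778 0.3540; 0.3540 0.6127]
step 3: x^-=[1.5892, 3.0888]  P^-=[1.9350 0.6733; 0.6733 0.7527]  H_jac=[-0.2560 0.1317]  S=[0.5845]  K=[-0.6958; -0.1253]  nu=[-2.7656]  x^+=[3.5135, 3.4353]  P^+=[1.6521 0.6224; 0.6224 0.7435]

H_jac[0,1] = 0.1317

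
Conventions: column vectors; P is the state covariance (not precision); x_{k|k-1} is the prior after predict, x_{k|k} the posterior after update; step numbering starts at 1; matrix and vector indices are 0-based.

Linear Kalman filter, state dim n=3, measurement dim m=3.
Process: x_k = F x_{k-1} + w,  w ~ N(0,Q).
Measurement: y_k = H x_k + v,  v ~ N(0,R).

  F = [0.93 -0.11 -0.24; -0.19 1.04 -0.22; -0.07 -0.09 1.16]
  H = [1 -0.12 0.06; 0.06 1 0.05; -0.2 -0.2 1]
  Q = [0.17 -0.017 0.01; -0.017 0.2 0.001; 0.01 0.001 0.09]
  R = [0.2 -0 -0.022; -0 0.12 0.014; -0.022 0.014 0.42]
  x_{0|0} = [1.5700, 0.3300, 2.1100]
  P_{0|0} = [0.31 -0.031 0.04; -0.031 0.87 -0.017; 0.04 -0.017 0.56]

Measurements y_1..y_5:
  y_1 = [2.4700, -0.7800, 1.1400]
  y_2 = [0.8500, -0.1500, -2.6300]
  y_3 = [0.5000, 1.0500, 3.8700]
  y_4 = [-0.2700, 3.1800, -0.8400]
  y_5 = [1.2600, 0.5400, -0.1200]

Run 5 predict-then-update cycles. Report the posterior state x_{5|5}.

step 1: x^-=[0.9174, -0.4193, 2.3080]  P^-=[0.4685 -0.1749 -0.1095; -0.1749 1.2027 -0.2465; -0.1095 -0.2465 0.8488]  S=[0.7213 -0.3065 -0.0808; -0.3065 1.2802 -0.4022; -0.0808 -0.4022 1.4640]  K=[0.6692 0.0184 -0.0729; -0.0998 0.8745 -0.0741; 0.0538 0.0511 0.6454]  nu=[1.3638, -0.5311, -1.0684]  x^+=[1.8982, -0.9407, 1.6647]  P^+=[0.1359 -0.0060 -0.0191; -0.0060 0.1041 0.0029; -0.0191 0.0029 0.2674]
step 2: x^-=[1.4693, -1.7053, 1.8829]  P^-=[0.3141 -0.0424 -0.0931; -0.0424 0.3299 -0.0673; -0.0931 -0.0673 0.4537]  S=[0.5204 -0.0701 -0.1253; -0.0701 0.4398 -0.0954; -0.1253 -0.0954 0.9602]  K=[0.5860 0.0129 -0.0758; -0.0871 0.7074 -0.0711; 0.0107 -0.0025 0.5070]  nu=[-0.9369, 1.3730, -4.5601]  x^+=[1.2834, -0.3283, -0.4428]  P^+=[0.1195 -0.0056 -0.0218; -0.0056 0.0843 -0.0023; -0.0218 -0.0023 0.2079]
step 3: x^-=[1.3360, -0.4878, -0.5739]  P^-=[0.2971 -0.0383 -0.0780; -0.0383 0.3070 -0.0564; -0.0780 -0.0564 0.3749]  S=[0.5035 -0.0632 -0.1144; -0.0632 0.4183 -0.0838; -0.1144 -0.0838 0.8698]  K=[0.5753 0.0141 -0.0721; -0.0850 0.6947 -0.0708; 0.0073 -0.0074 0.4622]  nu=[-0.8601, 1.4864, 4.6135]  x^+=[0.5293, 0.2910, 1.5411]  P^+=[0.1172 -0.0053 -0.0204; -0.0053 0.0828 -0.0027; -0.0204 -0.0027 0.1893]
step 4: x^-=[0.0904, -0.1370, 1.7245]  P^-=[0.2933 -0.0386 -0.0711; -0.0386 0.3046 -0.0523; -0.0711 -0.0523 0.3497]  S=[0.5005 -0.0629 -0.1090; -0.0629 0.4162 -0.0801; -0.1090 -0.0801 0.8399]  K=[0.5735 0.0142 -0.0696; -0.0847 0.6936 -0.0704; 0.0086 -0.0067 0.4462]  nu=[-0.4803, 3.2254, -2.5738]  x^+=[0.0399, 2.3220, 0.5502]  P^+=[0.1168 -0.0053 -0.0194; -0.0053 0.0827 -0.0025; -0.0194 -0.0025 0.1828]
step 5: x^-=[-0.3504, 2.2863, 0.4265]  P^-=[0.2921 -0.0390 -0.0682; -0.0390 0.3041 -0.0507; -0.0682 -0.0507 0.3408]  S=[0.4996 -0.0631 -0.1065; -0.0631 0.4159 -0.0786; -0.1065 -0.0786 0.8290]  K=[0.5730 0.0141 -0.0684; -0.0847 0.6935 -0.0702; 0.0097 -0.0060 0.4404]  nu=[1.8592, -1.7466, -0.1593]  x^+=[0.7012, 0.9289, 0.3849]  P^+=[0.1166 -0.0053 -0.0189; -0.0053 0.0827 -0.0024; -0.0189 -0.0024 0.1804]

x_post = [0.7012, 0.9289, 0.3849]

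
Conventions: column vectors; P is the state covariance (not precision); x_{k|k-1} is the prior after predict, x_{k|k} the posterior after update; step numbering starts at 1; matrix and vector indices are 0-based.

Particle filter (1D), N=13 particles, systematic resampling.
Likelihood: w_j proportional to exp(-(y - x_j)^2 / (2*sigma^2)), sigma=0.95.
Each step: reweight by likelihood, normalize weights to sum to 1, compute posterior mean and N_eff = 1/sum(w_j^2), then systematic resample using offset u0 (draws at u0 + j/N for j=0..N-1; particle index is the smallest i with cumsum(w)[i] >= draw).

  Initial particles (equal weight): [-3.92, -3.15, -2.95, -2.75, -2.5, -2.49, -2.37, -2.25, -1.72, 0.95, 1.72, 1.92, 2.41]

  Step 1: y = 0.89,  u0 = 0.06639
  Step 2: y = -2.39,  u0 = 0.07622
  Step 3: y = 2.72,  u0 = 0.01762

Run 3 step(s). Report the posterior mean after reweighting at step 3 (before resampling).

step 1: w=[0.0000, 0.0000, 0.0001, 0.0003, 0.0007, 0.0007, 0.0011, 0.0017, 0.0090, 0.3915, 0.2679, 0.2180, 0.1091]  mean=1.4876  Neff=3.5143  idx=[9, 9, 9, 9, 9, 10, 10, 10, 11, 11, 11, 12, 12]
step 2: w=[0.1932, 0.1932, 0.1932, 0.1932, 0.1932, 0.0080, 0.0080, 0.0080, 0.0032, 0.0032, 0.0032, 0.0003, 0.0003]  mean=0.9786  Neff=5.3537  idx=[0, 0, 1, 1, 1, 2, 2, 3, 3, 3, 4, 4, 10]
step 3: w=[0.0626, 0.0626, 0.0626, 0.0626, 0.0626, 0.0626, 0.0626, 0.0626, 0.0626, 0.0626, 0.0626, 0.0626, 0.2490]  mean=1.1916  Neff=9.1733  idx=[0, 1, 2, 3, 5, 6, 7, 8, 10, 11, 12, 12, 12]

post_mean = 1.1916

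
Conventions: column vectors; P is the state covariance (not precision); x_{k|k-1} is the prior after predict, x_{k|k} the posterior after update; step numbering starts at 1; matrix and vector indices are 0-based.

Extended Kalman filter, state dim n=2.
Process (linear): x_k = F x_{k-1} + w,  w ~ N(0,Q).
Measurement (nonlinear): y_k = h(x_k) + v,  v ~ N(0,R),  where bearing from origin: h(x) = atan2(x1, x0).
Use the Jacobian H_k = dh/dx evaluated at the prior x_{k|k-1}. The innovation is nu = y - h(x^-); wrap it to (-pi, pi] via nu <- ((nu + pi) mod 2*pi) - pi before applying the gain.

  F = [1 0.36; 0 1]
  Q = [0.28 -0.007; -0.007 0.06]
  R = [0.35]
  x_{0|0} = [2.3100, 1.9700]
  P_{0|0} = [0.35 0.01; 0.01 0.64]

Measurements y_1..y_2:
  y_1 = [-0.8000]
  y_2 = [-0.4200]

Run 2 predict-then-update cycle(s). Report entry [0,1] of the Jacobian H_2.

H_jac[0,1] = 0.2286

step 1: x^-=[3.0192, 1.9700]  P^-=[0.7201 0.2334; 0.2334 0.7000]  H_jac=[-0.1516 0.2323]  S=[0.3879]  K=[-0.1416; 0.3280]  nu=[-1.3781]  x^+=[3.2144, 1.5179]  P^+=[0.7124 0.2514; 0.2514 0.6583]
step 2: x^-=[3.7608, 1.5179]  P^-=[1.2587 0.4814; 0.4814 0.7183]  H_jac=[-0.0923 0.2286]  S=[0.3780]  K=[-0.0161; 0.3170]  nu=[-0.8036]  x^+=[3.7738, 1.2632]  P^+=[1.2586 0.4833; 0.4833 0.6803]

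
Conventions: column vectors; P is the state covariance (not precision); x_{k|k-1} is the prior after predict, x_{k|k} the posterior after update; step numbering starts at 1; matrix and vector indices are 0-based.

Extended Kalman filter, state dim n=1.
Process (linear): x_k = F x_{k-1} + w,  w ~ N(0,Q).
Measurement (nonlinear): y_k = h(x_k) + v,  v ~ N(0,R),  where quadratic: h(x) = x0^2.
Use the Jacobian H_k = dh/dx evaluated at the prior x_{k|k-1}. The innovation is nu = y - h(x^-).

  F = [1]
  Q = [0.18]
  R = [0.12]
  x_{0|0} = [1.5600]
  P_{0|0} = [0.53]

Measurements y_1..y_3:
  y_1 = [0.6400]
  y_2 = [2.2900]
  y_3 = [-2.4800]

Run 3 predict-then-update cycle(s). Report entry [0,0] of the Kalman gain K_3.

K[0,0] = 0.3026

step 1: x^-=[1.5600]  P^-=[0.7100]  H_jac=[3.1200]  S=[7.0314]  K=[0.3150]  nu=[-1.7936]  x^+=[0.9949]  P^+=[0.0121]
step 2: x^-=[0.9949]  P^-=[0.1921]  H_jac=[1.9899]  S=[0.8807]  K=[0.4341]  nu=[1.3001]  x^+=[1.5593]  P^+=[0.0262]
step 3: x^-=[1.5593]  P^-=[0.2062]  H_jac=[3.1185]  S=[2.1251]  K=[0.3026]  nu=[-4.9113]  x^+=[0.0733]  P^+=[0.0116]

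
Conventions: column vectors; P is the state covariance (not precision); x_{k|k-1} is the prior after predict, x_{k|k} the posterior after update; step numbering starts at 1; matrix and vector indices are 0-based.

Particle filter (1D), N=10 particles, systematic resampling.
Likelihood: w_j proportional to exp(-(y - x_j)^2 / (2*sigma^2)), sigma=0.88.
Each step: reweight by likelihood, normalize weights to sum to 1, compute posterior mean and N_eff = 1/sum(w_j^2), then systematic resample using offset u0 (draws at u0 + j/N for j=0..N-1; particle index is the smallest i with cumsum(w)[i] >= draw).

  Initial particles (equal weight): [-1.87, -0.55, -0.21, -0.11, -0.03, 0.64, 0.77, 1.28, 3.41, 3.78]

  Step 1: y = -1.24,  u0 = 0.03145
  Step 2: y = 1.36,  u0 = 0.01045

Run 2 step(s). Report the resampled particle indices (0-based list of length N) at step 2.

step 1: w=[0.2552, 0.2425, 0.1662, 0.1446, 0.1281, 0.0337, 0.0243, 0.0055, 0.0000, 0.0000]  mean=-0.6180  Neff=5.2460  idx=[0, 0, 0, 1, 1, 2, 2, 3, 4, 4]
step 2: w=[0.0008, 0.0008, 0.0008, 0.0667, 0.0667, 0.1431, 0.1431, 0.1742, 0.2019, 0.2019]  mean=-0.1694  Neff=6.1842  idx=[3, 4, 5, 6, 6, 7, 8, 8, 9, 9]

resampled_idx = [3, 4, 5, 6, 6, 7, 8, 8, 9, 9]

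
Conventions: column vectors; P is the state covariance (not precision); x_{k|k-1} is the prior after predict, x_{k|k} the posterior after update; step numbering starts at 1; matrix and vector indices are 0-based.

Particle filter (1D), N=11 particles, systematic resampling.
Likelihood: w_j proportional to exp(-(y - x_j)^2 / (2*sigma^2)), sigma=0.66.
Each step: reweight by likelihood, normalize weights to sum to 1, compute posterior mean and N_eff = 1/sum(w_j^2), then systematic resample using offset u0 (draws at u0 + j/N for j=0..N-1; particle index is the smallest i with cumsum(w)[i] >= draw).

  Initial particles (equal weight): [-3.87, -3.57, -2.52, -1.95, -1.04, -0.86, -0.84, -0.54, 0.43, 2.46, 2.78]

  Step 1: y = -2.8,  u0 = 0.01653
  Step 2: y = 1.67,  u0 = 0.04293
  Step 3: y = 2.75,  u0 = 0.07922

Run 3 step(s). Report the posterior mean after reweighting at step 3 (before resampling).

post_mean = -1.9500

step 1: w=[0.1231, 0.2320, 0.4188, 0.2000, 0.0131, 0.0061, 0.0056, 0.0013, 0.0000, 0.0000, 0.0000]  mean=-2.7744  Neff=3.5133  idx=[0, 0, 1, 1, 2, 2, 2, 2, 2, 3, 3]
step 2: w=[0.0000, 0.0000, 0.0000, 0.0000, 0.0030, 0.0030, 0.0030, 0.0030, 0.0030, 0.4926, 0.4926]  mean=-1.9585  Neff=2.0606  idx=[9, 9, 9, 9, 9, 9, 10, 10, 10, 10, 10]
step 3: w=[0.0909, 0.0909, 0.0909, 0.0909, 0.0909, 0.0909, 0.0909, 0.0909, 0.0909, 0.0909, 0.0909]  mean=-1.9500  Neff=11.0000  idx=[0, 1, 2, 3, 4, 5, 6, 7, 8, 9, 10]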